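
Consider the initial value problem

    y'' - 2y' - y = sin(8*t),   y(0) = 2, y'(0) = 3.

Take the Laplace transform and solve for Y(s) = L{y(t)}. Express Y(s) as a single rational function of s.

Y(s) = (2*s^3 - s^2 + 128*s - 56)/(s^4 - 2*s^3 + 63*s^2 - 128*s - 64)

Transform both sides with L{·}.
Using L{y''} = s^2 Y - s·y(0) - y'(0) and L{y'} = sY - y(0), with y(0) = 2, y'(0) = 3, the left side becomes (s^2 - 2*s - 1)Y - (2*s - 1).
The right side is L{sin(8*t)} = 8/(s^2 + 64).
So (s^2 - 2*s - 1)Y = 8/(s^2 + 64) + (2*s - 1).
Divide through and combine into a single rational function.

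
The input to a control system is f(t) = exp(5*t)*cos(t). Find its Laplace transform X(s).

X(s) = (s - 5)/((s - 5)^2 + 1)

L{cos(t)} = s/(s^2 + 1).
By the first shifting theorem, multiplying by e^(5t) replaces s with s - 5.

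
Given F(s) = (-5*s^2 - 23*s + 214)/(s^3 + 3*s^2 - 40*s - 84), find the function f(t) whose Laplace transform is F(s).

f(t) = -exp(6*t) - 6*exp(-2*t) + 2*exp(-7*t)

Factor the denominator: s^3 + 3*s^2 - 40*s - 84 = (s - 6)*(s + 2)*(s + 7).
Partial fraction decomposition gives [2/(s + 7)] + [-6/(s + 2)] + [-1/(s - 6)].
Invert each term: 2/(s + 7) ↔ 2e^(-7t); -6/(s + 2) ↔ -6e^(-2t); -1/(s - 6) ↔ -e^(6t).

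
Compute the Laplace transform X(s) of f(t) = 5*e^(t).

L{5} = 5/s.
By the first shifting theorem, multiplying by e^(t) replaces s with s - 1.

X(s) = 5/(s - 1)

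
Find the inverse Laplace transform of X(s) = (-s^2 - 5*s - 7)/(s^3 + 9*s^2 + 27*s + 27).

Factor the denominator: s^3 + 9*s^2 + 27*s + 27 = (s + 3)^3.
Partial fraction decomposition gives [-1/(s + 3)] + [(s + 3)^(-2)] + [-1/(s + 3)^3].
Invert each term: -1/(s + 3) ↔ -e^(-3t); 1/(s + 3)^2 ↔ t·e^(-3t); -1/(s + 3)^3 ↔ (-1/2)t^2·e^(-3t).

-t^2*exp(-3*t)/2 + t*exp(-3*t) - exp(-3*t)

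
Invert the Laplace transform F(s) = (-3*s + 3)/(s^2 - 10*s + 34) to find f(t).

Complete the square in the denominator: s^2 - 10*s + 34 = (s - 5)^2 + 3^2.
Split the numerator to match: -3*s + 3 = -3·(s - 5) - 4·3.
Invert each term: -3·(s - 5)/((s - 5)^2 + 9) ↔ -3e^(5t)cos(3t); -4·3/((s - 5)^2 + 9) ↔ -4e^(5t)sin(3t).

f(t) = -4*exp(5*t)*sin(3*t) - 3*exp(5*t)*cos(3*t)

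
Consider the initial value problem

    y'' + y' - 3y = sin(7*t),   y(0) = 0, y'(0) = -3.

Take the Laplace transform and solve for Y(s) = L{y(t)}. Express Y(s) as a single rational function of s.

Y(s) = (-3*s^2 - 140)/(s^4 + s^3 + 46*s^2 + 49*s - 147)

Apply the Laplace transform to the equation.
Using L{y''} = s^2 Y - s·y(0) - y'(0) and L{y'} = sY - y(0), with y(0) = 0, y'(0) = -3, the left side becomes (s^2 + s - 3)Y - (-3).
The right side is L{sin(7*t)} = 7/(s^2 + 49).
So (s^2 + s - 3)Y = 7/(s^2 + 49) + (-3).
Solve for Y(s) and write it as one ratio of polynomials.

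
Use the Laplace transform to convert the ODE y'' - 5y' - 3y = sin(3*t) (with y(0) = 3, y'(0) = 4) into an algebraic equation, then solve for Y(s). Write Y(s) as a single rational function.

Apply the Laplace transform to the equation.
Using L{y''} = s^2 Y - s·y(0) - y'(0) and L{y'} = sY - y(0), with y(0) = 3, y'(0) = 4, the left side becomes (s^2 - 5*s - 3)Y - (3*s - 11).
The right side is L{sin(3*t)} = 3/(s^2 + 9).
So (s^2 - 5*s - 3)Y = 3/(s^2 + 9) + (3*s - 11).
Isolate Y and clear denominators.

Y(s) = (3*s^3 - 11*s^2 + 27*s - 96)/(s^4 - 5*s^3 + 6*s^2 - 45*s - 27)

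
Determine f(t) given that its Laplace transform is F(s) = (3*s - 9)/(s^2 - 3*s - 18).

Factor the denominator: s^2 - 3*s - 18 = (s - 6)*(s + 3).
Partial fraction decomposition gives [1/(s - 6)] + [2/(s + 3)].
Invert each term: 1/(s - 6) ↔ e^(6t); 2/(s + 3) ↔ 2e^(-3t).

f(t) = exp(6*t) + 2*exp(-3*t)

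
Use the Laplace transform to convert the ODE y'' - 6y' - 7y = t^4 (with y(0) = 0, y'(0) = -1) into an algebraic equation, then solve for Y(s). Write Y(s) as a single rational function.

Take the Laplace transform of both sides.
With L{y''} = s^2 Y - s·y(0) - y'(0) and L{y'} = sY - y(0), with y(0) = 0, y'(0) = -1: the LHS transforms to (s^2 - 6*s - 7)Y - (-1).
The right side is L{t^4} = 24/s^5.
So (s^2 - 6*s - 7)Y = 24/s^5 + (-1).
Solve for Y(s) and write it as one ratio of polynomials.

Y(s) = (-s^5 + 24)/(s^7 - 6*s^6 - 7*s^5)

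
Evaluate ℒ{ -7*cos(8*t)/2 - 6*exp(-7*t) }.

The transform is linear, so treat each term independently.
(-6)·[L{e^(-7t)} = 1/(s + 7)]; (-7/2)·[L{cos(8t)} = s/(s^2 + 64)].

-7*s/(2*(s^2 + 64)) - 6/(s + 7)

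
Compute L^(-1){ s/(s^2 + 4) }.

Since L{cos(2t)} = s/(s^2 + 4), the inverse is cos(2*t).

cos(2*t)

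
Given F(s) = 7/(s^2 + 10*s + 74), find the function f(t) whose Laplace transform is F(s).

Rewrite the denominator: s^2 + 10*s + 74 = (s + 5)^2 + 49.
The form in (s + 5) signals a first-shifting-theorem factor e^(-5t).
Since L{sin(7t)} = 7/(s^2 + 49), the inverse is e^(-5*t)*sin(7*t).

f(t) = exp(-5*t)*sin(7*t)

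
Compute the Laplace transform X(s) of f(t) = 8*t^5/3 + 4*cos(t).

X(s) = 4*s/(s^2 + 1) + 320/s^6

Apply the Laplace transform termwise.
(8/3)·[L{t^5} = 5!/s^6 = 120/s^6]; (4)·[L{cos(t)} = s/(s^2 + 1)].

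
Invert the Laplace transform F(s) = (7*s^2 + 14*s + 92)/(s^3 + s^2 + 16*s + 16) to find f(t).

f(t) = 3*sin(4*t) + 2*cos(4*t) + 5*exp(-t)

Factor the denominator: s^3 + s^2 + 16*s + 16 = (s + 1)*(s^2 + 16).
Partial fraction decomposition gives [5/(s + 1)] + [2*s/(s^2 + 16)] + [12/(s^2 + 16)].
Invert each term: 5/(s + 1) ↔ 5e^(-t); 2·s/(s^2 + 16) ↔ 2cos(4t); 3·4/(s^2 + 16) ↔ 3sin(4t).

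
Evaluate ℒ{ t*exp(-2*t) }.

(s + 2)^(-2)

L{e^(-2t)} = 1/(s + 2).
Then apply L{t·g(t)} = -d/ds[G(s)] with G(s) = 1/(s + 2):
differentiating 1 time and applying the sign gives (s + 2)^(-2).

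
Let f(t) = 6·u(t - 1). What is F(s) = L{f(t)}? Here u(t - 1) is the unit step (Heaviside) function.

By the second shifting theorem, L{u(t - c)·g(t - c)} = e^(-cs)·G(s) with c = 1 and G(s) = L{g(t)}.
L{6} = 6/s.

F(s) = 6*exp(-s)/s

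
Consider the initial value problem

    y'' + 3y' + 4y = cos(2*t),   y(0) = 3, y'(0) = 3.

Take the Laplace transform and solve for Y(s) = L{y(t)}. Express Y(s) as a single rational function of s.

Transform both sides with L{·}.
Using L{y''} = s^2 Y - s·y(0) - y'(0) and L{y'} = sY - y(0), with y(0) = 3, y'(0) = 3, the left side becomes (s^2 + 3*s + 4)Y - (3*s + 12).
The right side is L{cos(2*t)} = s/(s^2 + 4).
So (s^2 + 3*s + 4)Y = s/(s^2 + 4) + (3*s + 12).
Isolate Y and clear denominators.

Y(s) = (3*s^3 + 12*s^2 + 13*s + 48)/(s^4 + 3*s^3 + 8*s^2 + 12*s + 16)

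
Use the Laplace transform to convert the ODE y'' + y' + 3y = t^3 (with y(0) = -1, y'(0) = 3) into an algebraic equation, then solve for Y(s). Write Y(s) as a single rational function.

Y(s) = (-s^5 + 2*s^4 + 6)/(s^6 + s^5 + 3*s^4)

Take the Laplace transform of both sides.
Using L{y''} = s^2 Y - s·y(0) - y'(0) and L{y'} = sY - y(0), with y(0) = -1, y'(0) = 3, the left side becomes (s^2 + s + 3)Y - (-s + 2).
The right side is L{t^3} = 6/s^4.
So (s^2 + s + 3)Y = 6/s^4 + (-s + 2).
Divide through and combine into a single rational function.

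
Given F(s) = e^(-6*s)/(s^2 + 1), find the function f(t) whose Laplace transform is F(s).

f(t) = Heaviside(t - 6)*(sin(t - 6))

The factor e^(-6s) signals a time shift by c = 6 (second shifting theorem).
L{sin(t)} = 1/(s^2 + 1), so L^-1{1/(s^2 + 1)} = sin(t).
Hence the inverse is u(t - 6) times that function evaluated at t - 6.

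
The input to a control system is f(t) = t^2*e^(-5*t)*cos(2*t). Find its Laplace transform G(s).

L{cos(2t)} = s/(s^2 + 4).
Multiplying by e^(-5t) shifts s → s + 5, so L{e^(-5*t)*cos(2*t)} = (s + 5)/((s + 5)^2 + 4).
Then apply L{t^2·g(t)} = (-1)^2 d^2/ds^2[H(s)] with H(s) = (s + 5)/((s + 5)^2 + 4):
differentiating 2 times and applying the sign gives 2*(s + 5)*(s^2 + 10*s + 13)/(s^2 + 10*s + 29)^3.

G(s) = 2*(s + 5)*(s^2 + 10*s + 13)/(s^2 + 10*s + 29)^3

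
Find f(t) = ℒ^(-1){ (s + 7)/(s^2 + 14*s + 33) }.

f(t) = exp(-7*t)*cosh(4*t)

Rewrite the denominator: s^2 + 14*s + 33 = (s + 7)^2 - 16.
The form in (s + 7) signals a first-shifting-theorem factor e^(-7t).
Since L{cosh(4t)} = s/(s^2 - 16), the inverse is exp(-7*t)*cosh(4*t).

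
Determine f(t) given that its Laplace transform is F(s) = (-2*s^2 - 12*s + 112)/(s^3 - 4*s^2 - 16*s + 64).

f(t) = 4*t*exp(4*t) - 4*exp(4*t) + 2*exp(-4*t)

Factor the denominator: s^3 - 4*s^2 - 16*s + 64 = (s - 4)^2*(s + 4).
Partial fraction decomposition gives [-4/(s - 4)] + [4/(s - 4)^2] + [2/(s + 4)].
Invert each term: -4/(s - 4) ↔ -4e^(4t); 4/(s - 4)^2 ↔ 4t·e^(4t); 2/(s + 4) ↔ 2e^(-4t).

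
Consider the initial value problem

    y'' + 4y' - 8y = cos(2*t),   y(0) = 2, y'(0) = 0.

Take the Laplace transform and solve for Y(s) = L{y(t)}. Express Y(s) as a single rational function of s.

Transform both sides with L{·}.
With L{y''} = s^2 Y - s·y(0) - y'(0) and L{y'} = sY - y(0), with y(0) = 2, y'(0) = 0: the LHS transforms to (s^2 + 4*s - 8)Y - (2*s + 8).
The right side is L{cos(2*t)} = s/(s^2 + 4).
So (s^2 + 4*s - 8)Y = s/(s^2 + 4) + (2*s + 8).
Isolate Y and clear denominators.

Y(s) = (2*s^3 + 8*s^2 + 9*s + 32)/(s^4 + 4*s^3 - 4*s^2 + 16*s - 32)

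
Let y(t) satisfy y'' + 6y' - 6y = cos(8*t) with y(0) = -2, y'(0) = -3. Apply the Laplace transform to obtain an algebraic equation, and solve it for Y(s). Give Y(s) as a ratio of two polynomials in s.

Y(s) = (-2*s^3 - 15*s^2 - 127*s - 960)/(s^4 + 6*s^3 + 58*s^2 + 384*s - 384)

Take the Laplace transform of both sides.
With L{y''} = s^2 Y - s·y(0) - y'(0) and L{y'} = sY - y(0), with y(0) = -2, y'(0) = -3: the LHS transforms to (s^2 + 6*s - 6)Y - (-2*s - 15).
The right side is L{cos(8*t)} = s/(s^2 + 64).
So (s^2 + 6*s - 6)Y = s/(s^2 + 64) + (-2*s - 15).
Isolate Y and clear denominators.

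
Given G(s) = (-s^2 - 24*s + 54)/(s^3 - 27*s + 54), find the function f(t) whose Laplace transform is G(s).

f(t) = -3*t*exp(3*t) - 3*exp(3*t) + 2*exp(-6*t)

Factor the denominator: s^3 - 27*s + 54 = (s - 3)^2*(s + 6).
Partial fraction decomposition gives [-3/(s - 3)] + [-3/(s - 3)^2] + [2/(s + 6)].
Invert each term: -3/(s - 3) ↔ -3e^(3t); -3/(s - 3)^2 ↔ -3t·e^(3t); 2/(s + 6) ↔ 2e^(-6t).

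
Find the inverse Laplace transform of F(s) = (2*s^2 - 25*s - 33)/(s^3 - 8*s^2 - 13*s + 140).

Factor the denominator: s^3 - 8*s^2 - 13*s + 140 = (s - 7)*(s - 5)*(s + 4).
Partial fraction decomposition gives [6/(s - 5)] + [-5/(s - 7)] + [1/(s + 4)].
Invert each term: 6/(s - 5) ↔ 6e^(5t); -5/(s - 7) ↔ -5e^(7t); 1/(s + 4) ↔ e^(-4t).

-5*exp(7*t) + 6*exp(5*t) + exp(-4*t)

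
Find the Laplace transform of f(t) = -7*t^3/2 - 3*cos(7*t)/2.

Apply the Laplace transform termwise.
(-7/2)·[L{t^3} = 3!/s^4 = 6/s^4]; (-3/2)·[L{cos(7t)} = s/(s^2 + 49)].

-3*s/(2*(s^2 + 49)) - 21/s^4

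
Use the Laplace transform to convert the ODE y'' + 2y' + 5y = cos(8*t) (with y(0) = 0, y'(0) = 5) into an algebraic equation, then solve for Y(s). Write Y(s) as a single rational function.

Y(s) = (5*s^2 + s + 320)/(s^4 + 2*s^3 + 69*s^2 + 128*s + 320)

Apply the Laplace transform to the equation.
The derivative rules (L{y''} = s^2 Y - s·y(0) - y'(0) and L{y'} = sY - y(0), with y(0) = 0, y'(0) = 5) turn the left side into (s^2 + 2*s + 5)Y - (5).
The right side is L{cos(8*t)} = s/(s^2 + 64).
So (s^2 + 2*s + 5)Y = s/(s^2 + 64) + (5).
Divide through and combine into a single rational function.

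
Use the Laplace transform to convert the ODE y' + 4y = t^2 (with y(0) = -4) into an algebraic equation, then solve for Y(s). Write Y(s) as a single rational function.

Y(s) = (-4*s^3 + 2)/(s^4 + 4*s^3)

Laplace-transform each side.
With L{y'} = sY - y(0) = sY - (-4): the LHS transforms to (s + 4)Y - (-4).
The right side is L{t^2} = 2/s^3.
So (s + 4)Y = 2/s^3 + (-4).
Divide through and combine into a single rational function.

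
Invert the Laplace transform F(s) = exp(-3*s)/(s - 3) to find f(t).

The factor e^(-3s) signals a time shift by c = 3 (second shifting theorem).
L{e^(3t)} = 1/(s - 3), so L^-1{1/(s - 3)} = exp(3*t).
Hence the inverse is u(t - 3) times that function evaluated at t - 3.

f(t) = Heaviside(t - 3)*(exp(3*t - 9))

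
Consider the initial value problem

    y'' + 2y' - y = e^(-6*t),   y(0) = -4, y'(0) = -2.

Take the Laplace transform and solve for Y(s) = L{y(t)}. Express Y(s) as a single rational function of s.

Y(s) = (-4*s^2 - 34*s - 59)/(s^3 + 8*s^2 + 11*s - 6)

Apply the Laplace transform to the equation.
With L{y''} = s^2 Y - s·y(0) - y'(0) and L{y'} = sY - y(0), with y(0) = -4, y'(0) = -2: the LHS transforms to (s^2 + 2*s - 1)Y - (-4*s - 10).
The right side is L{e^(-6*t)} = 1/(s + 6).
So (s^2 + 2*s - 1)Y = 1/(s + 6) + (-4*s - 10).
Isolate Y and clear denominators.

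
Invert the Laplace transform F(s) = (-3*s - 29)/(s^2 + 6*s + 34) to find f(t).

f(t) = -4*exp(-3*t)*sin(5*t) - 3*exp(-3*t)*cos(5*t)

Complete the square in the denominator: s^2 + 6*s + 34 = (s + 3)^2 + 5^2.
Split the numerator to match: -3*s - 29 = -3·(s + 3) - 4·5.
Invert each term: -3·(s + 3)/((s + 3)^2 + 25) ↔ -3e^(-3t)cos(5t); -4·5/((s + 3)^2 + 25) ↔ -4e^(-3t)sin(5t).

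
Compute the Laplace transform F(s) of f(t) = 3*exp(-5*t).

F(s) = 3/(s + 5)

L{3} = 3/s.
By the first shifting theorem, multiplying by e^(-5t) replaces s with s + 5.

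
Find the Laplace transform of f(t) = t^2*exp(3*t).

2/(s - 3)^3

L{e^(3t)} = 1/(s - 3).
Then apply L{t^2·g(t)} = (-1)^2 d^2/ds^2[G(s)] with G(s) = 1/(s - 3):
differentiating 2 times and applying the sign gives 2/(s - 3)^3.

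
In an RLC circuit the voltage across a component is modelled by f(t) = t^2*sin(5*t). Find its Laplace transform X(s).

X(s) = 10*(3*s^2 - 25)/(s^2 + 25)^3

L{sin(5t)} = 5/(s^2 + 25).
Then apply L{t^2·g(t)} = (-1)^2 d^2/ds^2[G(s)] with G(s) = 5/(s^2 + 25):
differentiating 2 times and applying the sign gives 10*(3*s^2 - 25)/(s^2 + 25)^3.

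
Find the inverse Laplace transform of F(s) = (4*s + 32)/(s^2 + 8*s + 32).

4*exp(-4*t)*sin(4*t) + 4*exp(-4*t)*cos(4*t)

Complete the square in the denominator: s^2 + 8*s + 32 = (s + 4)^2 + 4^2.
Split the numerator to match: 4*s + 32 = 4·(s + 4) + 4·4.
Invert each term: 4·(s + 4)/((s + 4)^2 + 16) ↔ 4e^(-4t)cos(4t); 4·4/((s + 4)^2 + 16) ↔ 4e^(-4t)sin(4t).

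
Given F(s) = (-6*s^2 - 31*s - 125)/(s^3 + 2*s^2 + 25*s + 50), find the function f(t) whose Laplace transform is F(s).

Factor the denominator: s^3 + 2*s^2 + 25*s + 50 = (s + 2)*(s^2 + 25).
Partial fraction decomposition gives [-3/(s + 2)] + [-3*s/(s^2 + 25)] + [-25/(s^2 + 25)].
Invert each term: -3/(s + 2) ↔ -3e^(-2t); -3·s/(s^2 + 25) ↔ -3cos(5t); -5·5/(s^2 + 25) ↔ -5sin(5t).

f(t) = -5*sin(5*t) - 3*cos(5*t) - 3*exp(-2*t)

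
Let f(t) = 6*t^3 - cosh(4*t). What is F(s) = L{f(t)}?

F(s) = -s/(s^2 - 16) + 36/s^4

By linearity of the Laplace transform, transform each term separately.
(-1)·[L{cosh(4t)} = s/(s^2 - 16)]; (6)·[L{t^3} = 3!/s^4 = 6/s^4].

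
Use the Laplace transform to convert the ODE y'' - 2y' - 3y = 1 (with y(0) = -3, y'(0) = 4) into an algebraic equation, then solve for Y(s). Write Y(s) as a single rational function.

Y(s) = (-3*s^2 + 10*s + 1)/(s^3 - 2*s^2 - 3*s)

Laplace-transform each side.
With L{y''} = s^2 Y - s·y(0) - y'(0) and L{y'} = sY - y(0), with y(0) = -3, y'(0) = 4: the LHS transforms to (s^2 - 2*s - 3)Y - (-3*s + 10).
The right side is L{1} = 1/s.
So (s^2 - 2*s - 3)Y = 1/s + (-3*s + 10).
Isolate Y and clear denominators.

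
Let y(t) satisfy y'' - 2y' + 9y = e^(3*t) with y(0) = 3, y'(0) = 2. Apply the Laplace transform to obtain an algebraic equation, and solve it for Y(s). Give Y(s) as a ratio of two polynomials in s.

Laplace-transform each side.
Using L{y''} = s^2 Y - s·y(0) - y'(0) and L{y'} = sY - y(0), with y(0) = 3, y'(0) = 2, the left side becomes (s^2 - 2*s + 9)Y - (3*s - 4).
The right side is L{e^(3*t)} = 1/(s - 3).
So (s^2 - 2*s + 9)Y = 1/(s - 3) + (3*s - 4).
Solve for Y(s) and write it as one ratio of polynomials.

Y(s) = (3*s^2 - 13*s + 13)/(s^3 - 5*s^2 + 15*s - 27)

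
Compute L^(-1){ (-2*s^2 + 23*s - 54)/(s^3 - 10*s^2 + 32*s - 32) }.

Factor the denominator: s^3 - 10*s^2 + 32*s - 32 = (s - 4)^2*(s - 2).
Partial fraction decomposition gives [2/(s - 4)] + [3/(s - 4)^2] + [-4/(s - 2)].
Invert each term: 2/(s - 4) ↔ 2e^(4t); 3/(s - 4)^2 ↔ 3t·e^(4t); -4/(s - 2) ↔ -4e^(2t).

3*t*exp(4*t) + 2*exp(4*t) - 4*exp(2*t)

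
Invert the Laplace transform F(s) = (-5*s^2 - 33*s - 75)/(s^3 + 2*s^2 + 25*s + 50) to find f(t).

f(t) = -5*sin(5*t) - 4*cos(5*t) - exp(-2*t)

Factor the denominator: s^3 + 2*s^2 + 25*s + 50 = (s + 2)*(s^2 + 25).
Partial fraction decomposition gives [-1/(s + 2)] + [-4*s/(s^2 + 25)] + [-25/(s^2 + 25)].
Invert each term: -1/(s + 2) ↔ -e^(-2t); -4·s/(s^2 + 25) ↔ -4cos(5t); -5·5/(s^2 + 25) ↔ -5sin(5t).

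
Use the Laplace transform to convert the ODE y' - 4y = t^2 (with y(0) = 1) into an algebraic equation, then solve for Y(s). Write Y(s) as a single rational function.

Y(s) = (s^3 + 2)/(s^4 - 4*s^3)

Transform both sides with L{·}.
With L{y'} = sY - y(0) = sY - 1: the LHS transforms to (s - 4)Y - (1).
The right side is L{t^2} = 2/s^3.
So (s - 4)Y = 2/s^3 + (1).
Divide through and combine into a single rational function.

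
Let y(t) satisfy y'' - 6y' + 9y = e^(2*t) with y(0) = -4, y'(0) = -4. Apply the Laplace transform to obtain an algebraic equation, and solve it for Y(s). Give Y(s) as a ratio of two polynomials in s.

Transform both sides with L{·}.
The derivative rules (L{y''} = s^2 Y - s·y(0) - y'(0) and L{y'} = sY - y(0), with y(0) = -4, y'(0) = -4) turn the left side into (s^2 - 6*s + 9)Y - (-4*s + 20).
The right side is L{e^(2*t)} = 1/(s - 2).
So (s^2 - 6*s + 9)Y = 1/(s - 2) + (-4*s + 20).
Divide through and combine into a single rational function.

Y(s) = (-4*s^2 + 28*s - 39)/(s^3 - 8*s^2 + 21*s - 18)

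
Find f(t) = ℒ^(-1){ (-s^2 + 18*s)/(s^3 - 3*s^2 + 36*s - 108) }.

f(t) = exp(3*t) + 2*sin(6*t) - 2*cos(6*t)

Factor the denominator: s^3 - 3*s^2 + 36*s - 108 = (s - 3)*(s^2 + 36).
Partial fraction decomposition gives [1/(s - 3)] + [-2*s/(s^2 + 36)] + [12/(s^2 + 36)].
Invert each term: 1/(s - 3) ↔ e^(3t); -2·s/(s^2 + 36) ↔ -2cos(6t); 2·6/(s^2 + 36) ↔ 2sin(6t).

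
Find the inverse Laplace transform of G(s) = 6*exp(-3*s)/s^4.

Heaviside(t - 3)*((t - 3)^3)

The factor e^(-3s) signals a time shift by c = 3 (second shifting theorem).
L{t^3} = 3!/s^4 = 6/s^4, so L^-1{6/s^4} = t^3.
Hence the inverse is u(t - 3) times that function evaluated at t - 3.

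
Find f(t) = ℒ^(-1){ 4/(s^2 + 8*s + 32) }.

Rewrite the denominator: s^2 + 8*s + 32 = (s + 4)^2 + 16.
The form in (s + 4) signals a first-shifting-theorem factor e^(-4t).
Since L{sin(4t)} = 4/(s^2 + 16), the inverse is e^(-4*t)*sin(4*t).

f(t) = exp(-4*t)*sin(4*t)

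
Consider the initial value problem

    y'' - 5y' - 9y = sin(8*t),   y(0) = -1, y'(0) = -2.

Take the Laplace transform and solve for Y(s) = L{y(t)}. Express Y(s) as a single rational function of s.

Take the Laplace transform of both sides.
The derivative rules (L{y''} = s^2 Y - s·y(0) - y'(0) and L{y'} = sY - y(0), with y(0) = -1, y'(0) = -2) turn the left side into (s^2 - 5*s - 9)Y - (-s + 3).
The right side is L{sin(8*t)} = 8/(s^2 + 64).
So (s^2 - 5*s - 9)Y = 8/(s^2 + 64) + (-s + 3).
Isolate Y and clear denominators.

Y(s) = (-s^3 + 3*s^2 - 64*s + 200)/(s^4 - 5*s^3 + 55*s^2 - 320*s - 576)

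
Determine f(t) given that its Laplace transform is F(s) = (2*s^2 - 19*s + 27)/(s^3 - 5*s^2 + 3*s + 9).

f(t) = -3*t*exp(3*t) - exp(3*t) + 3*exp(-t)

Factor the denominator: s^3 - 5*s^2 + 3*s + 9 = (s - 3)^2*(s + 1).
Partial fraction decomposition gives [-1/(s - 3)] + [-3/(s - 3)^2] + [3/(s + 1)].
Invert each term: -1/(s - 3) ↔ -e^(3t); -3/(s - 3)^2 ↔ -3t·e^(3t); 3/(s + 1) ↔ 3e^(-t).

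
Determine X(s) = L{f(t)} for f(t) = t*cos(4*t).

X(s) = (s - 4)*(s + 4)/(s^2 + 16)^2

L{cos(4t)} = s/(s^2 + 16).
Then apply L{t·g(t)} = -d/ds[G(s)] with G(s) = s/(s^2 + 16):
differentiating 1 time and applying the sign gives (s - 4)*(s + 4)/(s^2 + 16)^2.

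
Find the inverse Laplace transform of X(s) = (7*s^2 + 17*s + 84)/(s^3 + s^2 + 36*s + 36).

Factor the denominator: s^3 + s^2 + 36*s + 36 = (s + 1)*(s^2 + 36).
Partial fraction decomposition gives [2/(s + 1)] + [5*s/(s^2 + 36)] + [12/(s^2 + 36)].
Invert each term: 2/(s + 1) ↔ 2e^(-t); 5·s/(s^2 + 36) ↔ 5cos(6t); 2·6/(s^2 + 36) ↔ 2sin(6t).

2*sin(6*t) + 5*cos(6*t) + 2*exp(-t)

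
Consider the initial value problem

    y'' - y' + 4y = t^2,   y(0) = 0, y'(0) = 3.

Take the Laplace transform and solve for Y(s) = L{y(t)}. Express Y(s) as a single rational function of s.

Y(s) = (3*s^3 + 2)/(s^5 - s^4 + 4*s^3)

Apply the Laplace transform to the equation.
With L{y''} = s^2 Y - s·y(0) - y'(0) and L{y'} = sY - y(0), with y(0) = 0, y'(0) = 3: the LHS transforms to (s^2 - s + 4)Y - (3).
The right side is L{t^2} = 2/s^3.
So (s^2 - s + 4)Y = 2/s^3 + (3).
Solve for Y(s) and write it as one ratio of polynomials.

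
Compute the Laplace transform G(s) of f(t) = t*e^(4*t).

G(s) = (s - 4)^(-2)

L{e^(4t)} = 1/(s - 4).
Then apply L{t·g(t)} = -d/ds[H(s)] with H(s) = 1/(s - 4):
differentiating 1 time and applying the sign gives (s - 4)^(-2).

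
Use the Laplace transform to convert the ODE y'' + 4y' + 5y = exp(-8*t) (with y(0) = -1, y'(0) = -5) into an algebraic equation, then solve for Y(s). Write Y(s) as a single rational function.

Y(s) = (-s^2 - 17*s - 71)/(s^3 + 12*s^2 + 37*s + 40)

Take the Laplace transform of both sides.
The derivative rules (L{y''} = s^2 Y - s·y(0) - y'(0) and L{y'} = sY - y(0), with y(0) = -1, y'(0) = -5) turn the left side into (s^2 + 4*s + 5)Y - (-s - 9).
The right side is L{exp(-8*t)} = 1/(s + 8).
So (s^2 + 4*s + 5)Y = 1/(s + 8) + (-s - 9).
Isolate Y and clear denominators.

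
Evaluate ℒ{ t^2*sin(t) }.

L{sin(t)} = 1/(s^2 + 1).
Then apply L{t^2·g(t)} = (-1)^2 d^2/ds^2[G(s)] with G(s) = 1/(s^2 + 1):
differentiating 2 times and applying the sign gives 2*(3*s^2 - 1)/(s^2 + 1)^3.

2*(3*s^2 - 1)/(s^2 + 1)^3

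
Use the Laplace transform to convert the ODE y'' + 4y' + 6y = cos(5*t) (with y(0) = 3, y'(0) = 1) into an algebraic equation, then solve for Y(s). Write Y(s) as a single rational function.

Y(s) = (3*s^3 + 13*s^2 + 76*s + 325)/(s^4 + 4*s^3 + 31*s^2 + 100*s + 150)

Laplace-transform each side.
The derivative rules (L{y''} = s^2 Y - s·y(0) - y'(0) and L{y'} = sY - y(0), with y(0) = 3, y'(0) = 1) turn the left side into (s^2 + 4*s + 6)Y - (3*s + 13).
The right side is L{cos(5*t)} = s/(s^2 + 25).
So (s^2 + 4*s + 6)Y = s/(s^2 + 25) + (3*s + 13).
Solve for Y(s) and write it as one ratio of polynomials.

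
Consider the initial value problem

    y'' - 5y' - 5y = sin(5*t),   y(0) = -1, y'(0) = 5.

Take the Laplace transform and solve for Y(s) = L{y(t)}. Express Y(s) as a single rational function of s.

Laplace-transform each side.
Using L{y''} = s^2 Y - s·y(0) - y'(0) and L{y'} = sY - y(0), with y(0) = -1, y'(0) = 5, the left side becomes (s^2 - 5*s - 5)Y - (-s + 10).
The right side is L{sin(5*t)} = 5/(s^2 + 25).
So (s^2 - 5*s - 5)Y = 5/(s^2 + 25) + (-s + 10).
Solve for Y(s) and write it as one ratio of polynomials.

Y(s) = (-s^3 + 10*s^2 - 25*s + 255)/(s^4 - 5*s^3 + 20*s^2 - 125*s - 125)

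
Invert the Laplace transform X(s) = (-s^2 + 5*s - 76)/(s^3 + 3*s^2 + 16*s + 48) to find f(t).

Factor the denominator: s^3 + 3*s^2 + 16*s + 48 = (s + 3)*(s^2 + 16).
Partial fraction decomposition gives [-4/(s + 3)] + [3*s/(s^2 + 16)] + [-4/(s^2 + 16)].
Invert each term: -4/(s + 3) ↔ -4e^(-3t); 3·s/(s^2 + 16) ↔ 3cos(4t); -1·4/(s^2 + 16) ↔ -sin(4t).

f(t) = -sin(4*t) + 3*cos(4*t) - 4*exp(-3*t)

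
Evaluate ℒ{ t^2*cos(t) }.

2*s*(s^2 - 3)/(s^2 + 1)^3

L{cos(t)} = s/(s^2 + 1).
Then apply L{t^2·g(t)} = (-1)^2 d^2/ds^2[G(s)] with G(s) = s/(s^2 + 1):
differentiating 2 times and applying the sign gives 2*s*(s^2 - 3)/(s^2 + 1)^3.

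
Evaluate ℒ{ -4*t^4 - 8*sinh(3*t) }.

-24/(s^2 - 9) - 96/s^5

The transform is linear, so treat each term independently.
(-4)·[L{t^4} = 4!/s^5 = 24/s^5]; (-8)·[L{sinh(3t)} = 3/(s^2 - 9)].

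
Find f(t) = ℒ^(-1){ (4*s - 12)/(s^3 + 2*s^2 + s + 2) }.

f(t) = -4*sin(t) + 4*cos(t) - 4*exp(-2*t)

Factor the denominator: s^3 + 2*s^2 + s + 2 = (s + 2)*(s^2 + 1).
Partial fraction decomposition gives [-4/(s + 2)] + [4*s/(s^2 + 1)] + [-4/(s^2 + 1)].
Invert each term: -4/(s + 2) ↔ -4e^(-2t); 4·s/(s^2 + 1) ↔ 4cos(t); -4·1/(s^2 + 1) ↔ -4sin(t).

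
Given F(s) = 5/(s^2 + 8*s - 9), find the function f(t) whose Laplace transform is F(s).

Rewrite the denominator: s^2 + 8*s - 9 = (s + 4)^2 - 25.
The form in (s + 4) signals a first-shifting-theorem factor e^(-4t).
Since L{sinh(5t)} = 5/(s^2 - 25), the inverse is e^(-4*t)*sinh(5*t).

f(t) = exp(-4*t)*sinh(5*t)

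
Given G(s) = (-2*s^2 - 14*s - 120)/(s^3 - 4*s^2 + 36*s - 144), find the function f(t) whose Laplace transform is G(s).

Factor the denominator: s^3 - 4*s^2 + 36*s - 144 = (s - 4)*(s^2 + 36).
Partial fraction decomposition gives [-4/(s - 4)] + [2*s/(s^2 + 36)] + [-6/(s^2 + 36)].
Invert each term: -4/(s - 4) ↔ -4e^(4t); 2·s/(s^2 + 36) ↔ 2cos(6t); -1·6/(s^2 + 36) ↔ -sin(6t).

f(t) = -4*exp(4*t) - sin(6*t) + 2*cos(6*t)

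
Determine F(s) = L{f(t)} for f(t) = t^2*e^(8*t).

L{e^(8t)} = 1/(s - 8).
Then apply L{t^2·g(t)} = (-1)^2 d^2/ds^2[G(s)] with G(s) = 1/(s - 8):
differentiating 2 times and applying the sign gives 2/(s - 8)^3.

F(s) = 2/(s - 8)^3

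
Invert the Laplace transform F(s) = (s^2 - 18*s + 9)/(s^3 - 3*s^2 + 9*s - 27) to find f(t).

Factor the denominator: s^3 - 3*s^2 + 9*s - 27 = (s - 3)*(s^2 + 9).
Partial fraction decomposition gives [-2/(s - 3)] + [3*s/(s^2 + 9)] + [-9/(s^2 + 9)].
Invert each term: -2/(s - 3) ↔ -2e^(3t); 3·s/(s^2 + 9) ↔ 3cos(3t); -3·3/(s^2 + 9) ↔ -3sin(3t).

f(t) = -2*exp(3*t) - 3*sin(3*t) + 3*cos(3*t)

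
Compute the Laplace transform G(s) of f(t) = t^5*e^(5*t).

L{t^5} = 5!/s^6 = 120/s^6.
By the first shifting theorem, multiplying by e^(5t) replaces s with s - 5.

G(s) = 120/(s - 5)^6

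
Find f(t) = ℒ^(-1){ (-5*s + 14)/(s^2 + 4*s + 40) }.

f(t) = 4*exp(-2*t)*sin(6*t) - 5*exp(-2*t)*cos(6*t)

Complete the square in the denominator: s^2 + 4*s + 40 = (s + 2)^2 + 6^2.
Split the numerator to match: -5*s + 14 = -5·(s + 2) + 4·6.
Invert each term: -5·(s + 2)/((s + 2)^2 + 36) ↔ -5e^(-2t)cos(6t); 4·6/((s + 2)^2 + 36) ↔ 4e^(-2t)sin(6t).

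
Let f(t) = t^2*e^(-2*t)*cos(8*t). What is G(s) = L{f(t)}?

G(s) = 2*(s + 2)*(s^2 + 4*s - 188)/(s^2 + 4*s + 68)^3

L{cos(8t)} = s/(s^2 + 64).
Multiplying by e^(-2t) shifts s → s + 2, so L{e^(-2*t)*cos(8*t)} = (s + 2)/((s + 2)^2 + 64).
Then apply L{t^2·g(t)} = (-1)^2 d^2/ds^2[H(s)] with H(s) = (s + 2)/((s + 2)^2 + 64):
differentiating 2 times and applying the sign gives 2*(s + 2)*(s^2 + 4*s - 188)/(s^2 + 4*s + 68)^3.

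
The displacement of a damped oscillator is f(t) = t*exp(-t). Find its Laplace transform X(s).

X(s) = (s + 1)^(-2)

L{t} = 1!/s^2 = 1/s^2.
By the first shifting theorem, multiplying by e^(-t) replaces s with s + 1.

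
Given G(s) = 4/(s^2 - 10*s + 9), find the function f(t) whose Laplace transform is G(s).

f(t) = exp(5*t)*sinh(4*t)

Rewrite the denominator: s^2 - 10*s + 9 = (s - 5)^2 - 16.
The form in (s - 5) signals a first-shifting-theorem factor e^(5t).
Since L{sinh(4t)} = 4/(s^2 - 16), the inverse is e^(5*t)*sinh(4*t).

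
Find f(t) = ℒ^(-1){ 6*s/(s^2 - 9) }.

Since L{cosh(3t)} = s/(s^2 - 9), the inverse is cosh(3*t), scaled by 6.

f(t) = 6*cosh(3*t)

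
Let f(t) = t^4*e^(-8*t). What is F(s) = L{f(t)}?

L{t^4} = 4!/s^5 = 24/s^5.
By the first shifting theorem, multiplying by e^(-8t) replaces s with s + 8.

F(s) = 24/(s + 8)^5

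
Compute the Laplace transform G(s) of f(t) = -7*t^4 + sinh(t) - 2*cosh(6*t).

By linearity of the Laplace transform, transform each term separately.
L{sinh(t)} = 1/(s^2 - 1); (-7)·[L{t^4} = 4!/s^5 = 24/s^5]; (-2)·[L{cosh(6t)} = s/(s^2 - 36)].

G(s) = -2*s/(s^2 - 36) + 1/(s^2 - 1) - 168/s^5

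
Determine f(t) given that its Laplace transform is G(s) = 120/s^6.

Since L{t^5} = 5!/s^6 = 120/s^6, the inverse is t^5.

f(t) = t^5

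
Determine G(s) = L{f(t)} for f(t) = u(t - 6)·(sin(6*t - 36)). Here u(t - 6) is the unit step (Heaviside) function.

G(s) = 6*exp(-6*s)/(s^2 + 36)

By the second shifting theorem, L{u(t - c)·g(t - c)} = e^(-cs)·H(s) with c = 6 and H(s) = L{g(t)}.
L{sin(6t)} = 6/(s^2 + 36).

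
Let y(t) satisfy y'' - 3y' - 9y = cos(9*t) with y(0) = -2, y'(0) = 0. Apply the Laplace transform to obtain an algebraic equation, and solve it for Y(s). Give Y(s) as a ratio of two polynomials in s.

Apply the Laplace transform to the equation.
Using L{y''} = s^2 Y - s·y(0) - y'(0) and L{y'} = sY - y(0), with y(0) = -2, y'(0) = 0, the left side becomes (s^2 - 3*s - 9)Y - (-2*s + 6).
The right side is L{cos(9*t)} = s/(s^2 + 81).
So (s^2 - 3*s - 9)Y = s/(s^2 + 81) + (-2*s + 6).
Isolate Y and clear denominators.

Y(s) = (-2*s^3 + 6*s^2 - 161*s + 486)/(s^4 - 3*s^3 + 72*s^2 - 243*s - 729)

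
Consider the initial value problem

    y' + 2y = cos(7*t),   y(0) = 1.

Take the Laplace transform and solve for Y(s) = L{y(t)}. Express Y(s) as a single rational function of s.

Y(s) = (s^2 + s + 49)/(s^3 + 2*s^2 + 49*s + 98)

Transform both sides with L{·}.
Using L{y'} = sY - y(0) = sY - 1, the left side becomes (s + 2)Y - (1).
The right side is L{cos(7*t)} = s/(s^2 + 49).
So (s + 2)Y = s/(s^2 + 49) + (1).
Solve for Y(s) and write it as one ratio of polynomials.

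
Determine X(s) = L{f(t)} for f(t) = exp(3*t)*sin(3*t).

L{sin(3t)} = 3/(s^2 + 9).
By the first shifting theorem, multiplying by e^(3t) replaces s with s - 3.

X(s) = 3/((s - 3)^2 + 9)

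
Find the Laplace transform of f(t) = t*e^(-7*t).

L{e^(-7t)} = 1/(s + 7).
Then apply L{t·g(t)} = -d/ds[G(s)] with G(s) = 1/(s + 7):
differentiating 1 time and applying the sign gives (s + 7)^(-2).

(s + 7)^(-2)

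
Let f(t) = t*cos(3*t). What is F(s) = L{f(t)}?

F(s) = (s - 3)*(s + 3)/(s^2 + 9)^2

L{cos(3t)} = s/(s^2 + 9).
Then apply L{t·g(t)} = -d/ds[G(s)] with G(s) = s/(s^2 + 9):
differentiating 1 time and applying the sign gives (s - 3)*(s + 3)/(s^2 + 9)^2.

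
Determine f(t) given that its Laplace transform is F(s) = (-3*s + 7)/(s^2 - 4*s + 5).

f(t) = exp(2*t)*sin(t) - 3*exp(2*t)*cos(t)

Complete the square in the denominator: s^2 - 4*s + 5 = (s - 2)^2 + 1^2.
Split the numerator to match: -3*s + 7 = -3·(s - 2) + 1·1.
Invert each term: -3·(s - 2)/((s - 2)^2 + 1) ↔ -3e^(2t)cos(t); 1·1/((s - 2)^2 + 1) ↔ e^(2t)sin(t).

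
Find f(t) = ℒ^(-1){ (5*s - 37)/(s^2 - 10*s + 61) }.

Complete the square in the denominator: s^2 - 10*s + 61 = (s - 5)^2 + 6^2.
Split the numerator to match: 5*s - 37 = 5·(s - 5) - 2·6.
Invert each term: 5·(s - 5)/((s - 5)^2 + 36) ↔ 5e^(5t)cos(6t); -2·6/((s - 5)^2 + 36) ↔ -2e^(5t)sin(6t).

f(t) = -2*exp(5*t)*sin(6*t) + 5*exp(5*t)*cos(6*t)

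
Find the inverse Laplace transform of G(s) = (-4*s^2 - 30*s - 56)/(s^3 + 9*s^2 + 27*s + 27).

Factor the denominator: s^3 + 9*s^2 + 27*s + 27 = (s + 3)^3.
Partial fraction decomposition gives [-4/(s + 3)] + [-6/(s + 3)^2] + [-2/(s + 3)^3].
Invert each term: -4/(s + 3) ↔ -4e^(-3t); -6/(s + 3)^2 ↔ -6t·e^(-3t); -2/(s + 3)^3 ↔ (-1)t^2·e^(-3t).

-t^2*exp(-3*t) - 6*t*exp(-3*t) - 4*exp(-3*t)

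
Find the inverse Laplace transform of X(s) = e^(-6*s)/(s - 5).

Heaviside(t - 6)*(exp(5*t - 30))

The factor e^(-6s) signals a time shift by c = 6 (second shifting theorem).
L{e^(5t)} = 1/(s - 5), so L^-1{1/(s - 5)} = e^(5*t).
Hence the inverse is u(t - 6) times that function evaluated at t - 6.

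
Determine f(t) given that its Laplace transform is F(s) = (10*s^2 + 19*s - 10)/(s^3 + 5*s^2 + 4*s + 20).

f(t) = -3*sin(2*t) + 5*cos(2*t) + 5*exp(-5*t)

Factor the denominator: s^3 + 5*s^2 + 4*s + 20 = (s + 5)*(s^2 + 4).
Partial fraction decomposition gives [5/(s + 5)] + [5*s/(s^2 + 4)] + [-6/(s^2 + 4)].
Invert each term: 5/(s + 5) ↔ 5e^(-5t); 5·s/(s^2 + 4) ↔ 5cos(2t); -3·2/(s^2 + 4) ↔ -3sin(2t).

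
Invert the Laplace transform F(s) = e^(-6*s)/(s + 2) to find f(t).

The factor e^(-6s) signals a time shift by c = 6 (second shifting theorem).
L{e^(-2t)} = 1/(s + 2), so L^-1{1/(s + 2)} = e^(-2*t).
Hence the inverse is u(t - 6) times that function evaluated at t - 6.

f(t) = Heaviside(t - 6)*(exp(-2*t + 12))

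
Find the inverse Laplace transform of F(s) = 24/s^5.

Since L{t^4} = 4!/s^5 = 24/s^5, the inverse is t^4.

t^4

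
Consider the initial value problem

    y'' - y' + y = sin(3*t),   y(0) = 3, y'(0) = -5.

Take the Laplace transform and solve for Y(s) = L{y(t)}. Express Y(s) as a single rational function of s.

Laplace-transform each side.
Using L{y''} = s^2 Y - s·y(0) - y'(0) and L{y'} = sY - y(0), with y(0) = 3, y'(0) = -5, the left side becomes (s^2 - s + 1)Y - (3*s - 8).
The right side is L{sin(3*t)} = 3/(s^2 + 9).
So (s^2 - s + 1)Y = 3/(s^2 + 9) + (3*s - 8).
Divide through and combine into a single rational function.

Y(s) = (3*s^3 - 8*s^2 + 27*s - 69)/(s^4 - s^3 + 10*s^2 - 9*s + 9)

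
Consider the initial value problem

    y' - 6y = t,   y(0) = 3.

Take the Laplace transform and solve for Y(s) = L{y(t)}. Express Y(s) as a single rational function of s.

Laplace-transform each side.
Using L{y'} = sY - y(0) = sY - 3, the left side becomes (s - 6)Y - (3).
The right side is L{t} = s^(-2).
So (s - 6)Y = s^(-2) + (3).
Divide through and combine into a single rational function.

Y(s) = (3*s^2 + 1)/(s^3 - 6*s^2)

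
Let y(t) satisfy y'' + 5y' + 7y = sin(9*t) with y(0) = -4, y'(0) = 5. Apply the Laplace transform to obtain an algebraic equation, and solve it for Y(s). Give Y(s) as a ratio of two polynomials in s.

Y(s) = (-4*s^3 - 15*s^2 - 324*s - 1206)/(s^4 + 5*s^3 + 88*s^2 + 405*s + 567)

Transform both sides with L{·}.
With L{y''} = s^2 Y - s·y(0) - y'(0) and L{y'} = sY - y(0), with y(0) = -4, y'(0) = 5: the LHS transforms to (s^2 + 5*s + 7)Y - (-4*s - 15).
The right side is L{sin(9*t)} = 9/(s^2 + 81).
So (s^2 + 5*s + 7)Y = 9/(s^2 + 81) + (-4*s - 15).
Solve for Y(s) and write it as one ratio of polynomials.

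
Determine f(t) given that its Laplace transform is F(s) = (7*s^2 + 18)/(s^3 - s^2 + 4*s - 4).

Factor the denominator: s^3 - s^2 + 4*s - 4 = (s - 1)*(s^2 + 4).
Partial fraction decomposition gives [5/(s - 1)] + [2*s/(s^2 + 4)] + [2/(s^2 + 4)].
Invert each term: 5/(s - 1) ↔ 5e^(t); 2·s/(s^2 + 4) ↔ 2cos(2t); 1·2/(s^2 + 4) ↔ sin(2t).

f(t) = 5*exp(t) + sin(2*t) + 2*cos(2*t)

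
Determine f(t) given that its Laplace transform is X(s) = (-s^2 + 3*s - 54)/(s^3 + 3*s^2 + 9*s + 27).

f(t) = -2*sin(3*t) + 3*cos(3*t) - 4*exp(-3*t)

Factor the denominator: s^3 + 3*s^2 + 9*s + 27 = (s + 3)*(s^2 + 9).
Partial fraction decomposition gives [-4/(s + 3)] + [3*s/(s^2 + 9)] + [-6/(s^2 + 9)].
Invert each term: -4/(s + 3) ↔ -4e^(-3t); 3·s/(s^2 + 9) ↔ 3cos(3t); -2·3/(s^2 + 9) ↔ -2sin(3t).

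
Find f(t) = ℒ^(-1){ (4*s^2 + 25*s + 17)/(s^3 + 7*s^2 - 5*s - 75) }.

Factor the denominator: s^3 + 7*s^2 - 5*s - 75 = (s - 3)*(s + 5)^2.
Partial fraction decomposition gives [2/(s + 5)] + [(s + 5)^(-2)] + [2/(s - 3)].
Invert each term: 2/(s + 5) ↔ 2e^(-5t); 1/(s + 5)^2 ↔ t·e^(-5t); 2/(s - 3) ↔ 2e^(3t).

f(t) = t*exp(-5*t) + 2*exp(3*t) + 2*exp(-5*t)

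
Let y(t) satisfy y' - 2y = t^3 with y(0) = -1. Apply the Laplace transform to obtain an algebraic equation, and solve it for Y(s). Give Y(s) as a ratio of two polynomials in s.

Transform both sides with L{·}.
Using L{y'} = sY - y(0) = sY - (-1), the left side becomes (s - 2)Y - (-1).
The right side is L{t^3} = 6/s^4.
So (s - 2)Y = 6/s^4 + (-1).
Divide through and combine into a single rational function.

Y(s) = (-s^4 + 6)/(s^5 - 2*s^4)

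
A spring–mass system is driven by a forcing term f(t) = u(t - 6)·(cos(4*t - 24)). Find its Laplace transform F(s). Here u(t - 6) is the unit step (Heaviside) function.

By the second shifting theorem, L{u(t - c)·g(t - c)} = e^(-cs)·G(s) with c = 6 and G(s) = L{g(t)}.
L{cos(4t)} = s/(s^2 + 16).

F(s) = s*exp(-6*s)/(s^2 + 16)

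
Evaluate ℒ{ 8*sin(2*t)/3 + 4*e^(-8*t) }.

16/(3*(s^2 + 4)) + 4/(s + 8)

The transform is linear, so treat each term independently.
(4)·[L{e^(-8t)} = 1/(s + 8)]; (8/3)·[L{sin(2t)} = 2/(s^2 + 4)].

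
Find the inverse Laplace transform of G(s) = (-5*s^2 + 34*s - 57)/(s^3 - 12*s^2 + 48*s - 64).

-t^2*exp(4*t)/2 - 6*t*exp(4*t) - 5*exp(4*t)

Factor the denominator: s^3 - 12*s^2 + 48*s - 64 = (s - 4)^3.
Partial fraction decomposition gives [-5/(s - 4)] + [-6/(s - 4)^2] + [-1/(s - 4)^3].
Invert each term: -5/(s - 4) ↔ -5e^(4t); -6/(s - 4)^2 ↔ -6t·e^(4t); -1/(s - 4)^3 ↔ (-1/2)t^2·e^(4t).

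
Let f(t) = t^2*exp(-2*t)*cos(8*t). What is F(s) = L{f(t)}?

F(s) = 2*(s + 2)*(s^2 + 4*s - 188)/(s^2 + 4*s + 68)^3

L{cos(8t)} = s/(s^2 + 64).
Multiplying by e^(-2t) shifts s → s + 2, so L{exp(-2*t)*cos(8*t)} = (s + 2)/((s + 2)^2 + 64).
Then apply L{t^2·g(t)} = (-1)^2 d^2/ds^2[G(s)] with G(s) = (s + 2)/((s + 2)^2 + 64):
differentiating 2 times and applying the sign gives 2*(s + 2)*(s^2 + 4*s - 188)/(s^2 + 4*s + 68)^3.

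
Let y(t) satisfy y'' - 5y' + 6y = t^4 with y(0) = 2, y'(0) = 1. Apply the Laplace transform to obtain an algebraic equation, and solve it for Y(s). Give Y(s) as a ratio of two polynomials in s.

Y(s) = (2*s^6 - 9*s^5 + 24)/(s^7 - 5*s^6 + 6*s^5)

Take the Laplace transform of both sides.
With L{y''} = s^2 Y - s·y(0) - y'(0) and L{y'} = sY - y(0), with y(0) = 2, y'(0) = 1: the LHS transforms to (s^2 - 5*s + 6)Y - (2*s - 9).
The right side is L{t^4} = 24/s^5.
So (s^2 - 5*s + 6)Y = 24/s^5 + (2*s - 9).
Isolate Y and clear denominators.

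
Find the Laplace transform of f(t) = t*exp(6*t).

(s - 6)^(-2)

L{e^(6t)} = 1/(s - 6).
Then apply L{t·g(t)} = -d/ds[H(s)] with H(s) = 1/(s - 6):
differentiating 1 time and applying the sign gives (s - 6)^(-2).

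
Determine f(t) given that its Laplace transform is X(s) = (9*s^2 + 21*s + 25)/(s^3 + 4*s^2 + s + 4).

Factor the denominator: s^3 + 4*s^2 + s + 4 = (s + 4)*(s^2 + 1).
Partial fraction decomposition gives [5/(s + 4)] + [4*s/(s^2 + 1)] + [5/(s^2 + 1)].
Invert each term: 5/(s + 4) ↔ 5e^(-4t); 4·s/(s^2 + 1) ↔ 4cos(t); 5·1/(s^2 + 1) ↔ 5sin(t).

f(t) = 5*sin(t) + 4*cos(t) + 5*exp(-4*t)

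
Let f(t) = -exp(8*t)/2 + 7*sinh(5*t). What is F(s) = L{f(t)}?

By linearity of the Laplace transform, transform each term separately.
(7)·[L{sinh(5t)} = 5/(s^2 - 25)]; (-1/2)·[L{e^(8t)} = 1/(s - 8)].

F(s) = 35/(s^2 - 25) - 1/(2*(s - 8))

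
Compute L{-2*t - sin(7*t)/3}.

By linearity of the Laplace transform, transform each term separately.
(-2)·[L{t} = 1!/s^2 = 1/s^2]; (-1/3)·[L{sin(7t)} = 7/(s^2 + 49)].

-7/(3*(s^2 + 49)) - 2/s^2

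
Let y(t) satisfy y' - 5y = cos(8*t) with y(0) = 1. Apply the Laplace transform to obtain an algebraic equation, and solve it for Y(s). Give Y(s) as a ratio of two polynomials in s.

Take the Laplace transform of both sides.
The derivative rules (L{y'} = sY - y(0) = sY - 1) turn the left side into (s - 5)Y - (1).
The right side is L{cos(8*t)} = s/(s^2 + 64).
So (s - 5)Y = s/(s^2 + 64) + (1).
Divide through and combine into a single rational function.

Y(s) = (s^2 + s + 64)/(s^3 - 5*s^2 + 64*s - 320)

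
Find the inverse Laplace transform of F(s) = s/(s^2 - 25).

Since L{cosh(5t)} = s/(s^2 - 25), the inverse is cosh(5*t).

cosh(5*t)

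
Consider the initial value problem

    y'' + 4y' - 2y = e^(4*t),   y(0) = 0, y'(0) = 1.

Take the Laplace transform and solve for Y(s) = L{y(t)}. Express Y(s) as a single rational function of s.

Transform both sides with L{·}.
Using L{y''} = s^2 Y - s·y(0) - y'(0) and L{y'} = sY - y(0), with y(0) = 0, y'(0) = 1, the left side becomes (s^2 + 4*s - 2)Y - (1).
The right side is L{e^(4*t)} = 1/(s - 4).
So (s^2 + 4*s - 2)Y = 1/(s - 4) + (1).
Isolate Y and clear denominators.

Y(s) = (s - 3)/(s^3 - 18*s + 8)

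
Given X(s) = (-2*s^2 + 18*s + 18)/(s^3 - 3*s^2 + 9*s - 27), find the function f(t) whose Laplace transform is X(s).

Factor the denominator: s^3 - 3*s^2 + 9*s - 27 = (s - 3)*(s^2 + 9).
Partial fraction decomposition gives [3/(s - 3)] + [-5*s/(s^2 + 9)] + [3/(s^2 + 9)].
Invert each term: 3/(s - 3) ↔ 3e^(3t); -5·s/(s^2 + 9) ↔ -5cos(3t); 1·3/(s^2 + 9) ↔ sin(3t).

f(t) = 3*exp(3*t) + sin(3*t) - 5*cos(3*t)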